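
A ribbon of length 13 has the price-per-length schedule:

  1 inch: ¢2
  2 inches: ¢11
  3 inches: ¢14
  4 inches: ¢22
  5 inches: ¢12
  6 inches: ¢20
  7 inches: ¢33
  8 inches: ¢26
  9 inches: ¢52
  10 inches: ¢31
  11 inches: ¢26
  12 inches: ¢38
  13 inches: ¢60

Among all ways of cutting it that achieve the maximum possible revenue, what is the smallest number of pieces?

2

Consider every possible first cut. r[k] is the best of p[i]+r[k−i] over all sellable i≤k.
r[1] = 2
r[2] = max(2+2, 11+0) = 11
r[3] = max(2+11, 11+2, 14+0) = 14
r[4] = max(2+14, 11+11, 14+2, 22+0) = 22
r[5] = max(2+22, 11+14, 14+11, 22+2, 12+0) = 25
r[6] = max(2+25, 11+22, 14+14, 22+11, 12+2, 20+0) = 33
r[7] = max(2+33, 11+25, 14+22, …, 20+2, 33+0) = 36
r[8] = max(2+36, 11+33, 14+25, …, 33+2, 26+0) = 44
r[9] = max(2+44, 11+36, 14+33, …, 26+2, 52+0) = 52
r[10] = max(2+52, 11+44, 14+36, …, 52+2, 31+0) = 55
r[11] = max(2+55, 11+52, 14+44, …, 31+2, 26+0) = 63
r[12] = max(2+63, 11+55, 14+52, …, 26+2, 38+0) = 66
r[13] = max(2+66, 11+63, 14+55, …, 38+2, 60+0) = 74
Maximum revenue is ¢74.
Now minimize piece count subject to staying optimal: for each k, pieces[k] = 1 + min over i with p[i]+r[k−i]=r[k] of pieces[k−i].
pieces[10] = 3
pieces[11] = 2
pieces[12] = 2
pieces[13] = 2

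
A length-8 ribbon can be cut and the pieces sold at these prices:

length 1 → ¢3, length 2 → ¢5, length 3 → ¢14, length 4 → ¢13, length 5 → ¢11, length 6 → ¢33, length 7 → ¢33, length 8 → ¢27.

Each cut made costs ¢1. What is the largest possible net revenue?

37

Let r[k] be the best obtainable value from length k. For each k, try every first piece i and keep the best of price[i] + r[k−i] minus the 1 cut fee when i<k.
r[1] = 3
r[2] = max(3+3-1, 5+0) = 5
r[3] = max(3+5-1, 5+3-1, 14+0) = 14
r[4] = max(3+14-1, 5+5-1, 14+3-1, 13+0) = 16
r[5] = max(3+16-1, 5+14-1, 14+5-1, 13+3-1, 11+0) = 18
r[6] = max(3+18-1, 5+16-1, 14+14-1, 13+5-1, 11+3-1, 33+0) = 33
r[7] = max(3+33-1, 5+18-1, 14+16-1, …, 33+3-1, 33+0) = 35
r[8] = max(3+35-1, 5+33-1, 14+18-1, …, 33+3-1, 27+0) = 37
One optimal plan: pieces 6 + 1 + 1 (2 cuts) → ¢39 − ¢2 = ¢37.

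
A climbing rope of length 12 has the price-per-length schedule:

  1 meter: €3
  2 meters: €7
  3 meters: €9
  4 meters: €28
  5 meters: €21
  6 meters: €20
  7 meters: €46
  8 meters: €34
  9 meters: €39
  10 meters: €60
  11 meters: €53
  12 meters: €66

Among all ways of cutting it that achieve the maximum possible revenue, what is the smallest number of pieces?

3

Consider every possible first cut. r[k] is the best of p[i]+r[k−i] over all sellable i≤k.
r[1] = 3
r[2] = 7
r[3] = 10  (first piece 1, then r[2]=7)
r[4] = 28
r[5] = 31  (first piece 1, then r[4]=28)
r[6] = 35  (first piece 2, then r[4]=28)
r[7] = 46
r[8] = 56  (first piece 4, then r[4]=28)
r[9] = 59  (first piece 1, then r[8]=56)
r[10] = 63  (first piece 2, then r[8]=56)
r[11] = 74  (first piece 4, then r[7]=46)
r[12] = 84  (first piece 4, then r[8]=56)
Maximum revenue is €84.
Now minimize piece count subject to staying optimal: for each k, pieces[k] = 1 + min over i with p[i]+r[k−i]=r[k] of pieces[k−i].
pieces[9] = 3
pieces[10] = 3
pieces[11] = 2
pieces[12] = 3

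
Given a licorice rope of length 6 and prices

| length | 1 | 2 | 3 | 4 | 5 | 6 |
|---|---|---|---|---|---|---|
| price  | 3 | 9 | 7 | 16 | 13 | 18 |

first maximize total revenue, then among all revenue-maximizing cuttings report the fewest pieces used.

3

Build r[k] bottom-up: r[k] = max over allowed piece i of (p[i] + r[k−i]).
r[1] = 3
r[2] = 9
r[3] = 12  (first piece 1, then r[2]=9)
r[4] = 18  (first piece 2, then r[2]=9)
r[5] = 21  (first piece 1, then r[4]=18)
r[6] = 27  (first piece 2, then r[4]=18)
Maximum revenue is ¢27.
Now minimize piece count subject to staying optimal: for each k, pieces[k] = 1 + min over i with p[i]+r[k−i]=r[k] of pieces[k−i].
pieces[3] = 2
pieces[4] = 2
pieces[5] = 3
pieces[6] = 3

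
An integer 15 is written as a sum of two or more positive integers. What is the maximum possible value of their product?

Let g[k] be the best product for length k (with at least one cut). For each first piece i, the rest contributes max(k−i, g[k−i]).
g[2] = 1·max(1,0) = 1·1 = 1
g[3] = 1·max(2,1) = 1·2 = 2
g[4] = 2·max(2,1) = 2·2 = 4
g[5] = 2·max(3,2) = 2·3 = 6
g[6] = 3·max(3,2) = 3·3 = 9
g[7] = 2·max(5,6) = 2·6 = 12
g[8] = 2·max(6,9) = 2·9 = 18
g[9] = 3·max(6,9) = 3·9 = 27
g[10] = 2·max(8,18) = 2·18 = 36
g[11] = 2·max(9,27) = 2·27 = 54
g[12] = 3·max(9,27) = 3·27 = 81
g[13] = 2·max(11,54) = 2·54 = 108
g[14] = 2·max(12,81) = 2·81 = 162
g[15] = 3·max(12,81) = 3·81 = 243
One optimal split: 3 + 3 + 3 + 3 + 3; product 3·3·3·3·3 = 243.

243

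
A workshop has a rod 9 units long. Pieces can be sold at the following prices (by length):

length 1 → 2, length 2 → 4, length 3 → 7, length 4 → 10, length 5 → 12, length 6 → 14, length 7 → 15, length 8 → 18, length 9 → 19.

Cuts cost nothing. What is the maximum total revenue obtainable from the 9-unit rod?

Consider every possible first cut. v[k] is the best of p[i]+v[k−i] over all sellable i≤k.
v[1] = 2
v[2] = 4  (first piece 1, then v[1]=2)
v[3] = 7
v[4] = 10
v[5] = 12  (first piece 1, then v[4]=10)
v[6] = 14  (first piece 1, then v[5]=12)
v[7] = 17  (first piece 3, then v[4]=10)
v[8] = 20  (first piece 4, then v[4]=10)
v[9] = 22  (first piece 1, then v[8]=20)
One optimal cutting: 4 + 4 + 1 → 10 + 10 + 2 = 22.

22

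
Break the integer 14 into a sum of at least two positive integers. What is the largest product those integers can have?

Define prod[k] = max over 1≤i<k of i · max(k−i, prod[k−i]); the inner max lets the remainder stay uncut if that's better.
prod[2] = 1*max(1,0) = 1*1 = 1
prod[3] = max(1*2, 2*1) = 2
prod[4] = max(1*3, 2*2, 3*1) = 4
prod[5] = max(1*4, 2*3, 3*2, 4*1) = 6
prod[6] = max(1*6, 2*4, 3*3, 4*2, 5*1) = 9
prod[7] = max(1*9, 2*6, 3*4, 4*3, 5*2, 6*1) = 12
prod[8] = max(1*12, 2*9, 3*6, …, 6*2, 7*1) = 18
prod[9] = max(1*18, 2*12, 3*9, …, 7*2, 8*1) = 27
prod[10] = max(1*27, 2*18, 3*12, …, 8*2, 9*1) = 36
prod[11] = max(1*36, 2*27, 3*18, …, 9*2, 10*1) = 54
prod[12] = max(1*54, 2*36, 3*27, …, 10*2, 11*1) = 81
prod[13] = max(1*81, 2*54, 3*36, …, 11*2, 12*1) = 108
prod[14] = max(1*108, 2*81, 3*54, …, 12*2, 13*1) = 162
One optimal split: 3 + 3 + 3 + 3 + 2; product 3*3*3*3*2 = 162.

162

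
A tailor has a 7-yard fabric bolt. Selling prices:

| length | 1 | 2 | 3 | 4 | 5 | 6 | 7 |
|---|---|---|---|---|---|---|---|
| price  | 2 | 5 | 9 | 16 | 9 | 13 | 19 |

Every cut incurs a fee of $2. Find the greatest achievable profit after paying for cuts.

Let r[k] be the best obtainable value from length k. For each k, try every first piece i and keep the best of price[i] + r[k−i] minus the 2 cut fee when i<k.
r[1] = 2
r[2] = max(2+2-2, 5+0) = 5
r[3] = max(2+5-2, 5+2-2, 9+0) = 9
r[4] = max(2+9-2, 5+5-2, 9+2-2, 16+0) = 16
r[5] = max(2+16-2, 5+9-2, 9+5-2, 16+2-2, 9+0) = 16
r[6] = max(2+16-2, 5+16-2, 9+9-2, 16+5-2, 9+2-2, 13+0) = 19
r[7] = max(2+19-2, 5+16-2, 9+16-2, …, 13+2-2, 19+0) = 23
One optimal plan: pieces 4 + 3 (1 cut) → $25 − $2 = $23.

23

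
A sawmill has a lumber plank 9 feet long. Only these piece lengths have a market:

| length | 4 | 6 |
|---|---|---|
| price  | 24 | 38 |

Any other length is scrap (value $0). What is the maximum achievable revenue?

Let r[k] be the best obtainable value from length k. For each k, try every first piece i and keep the best of price[i] + r[k−i].
r[1] = 0
r[2] = 0
r[3] = 0
r[4] = 24
r[5] = 24
r[6] = 38
r[7] = 38
r[8] = 48  (first piece 4, then r[4]=24)
r[9] = 48
One optimal cutting: pieces 4 + 4 with 1 foot of scrap → $48.

48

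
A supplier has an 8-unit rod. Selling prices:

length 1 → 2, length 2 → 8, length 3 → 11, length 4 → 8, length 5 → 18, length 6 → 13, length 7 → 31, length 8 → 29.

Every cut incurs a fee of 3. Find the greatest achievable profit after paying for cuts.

Consider every possible first cut. r[k] is the best of p[i]+r[k−i] over all sellable i≤k, charging 3 whenever i<k.
r[1] = 2
r[2] = 8
r[3] = 11
r[4] = 13  (first piece 2, then r[2]=8)
r[5] = 18
r[6] = 19  (first piece 3, then r[3]=11)
r[7] = 31
r[8] = 30  (first piece 1, then r[7]=31)
One optimal plan: pieces 7 + 1 (1 cut) → 33 − 3 = 30.

30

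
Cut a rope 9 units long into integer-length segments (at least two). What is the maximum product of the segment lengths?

Define g[k] = max over 1≤i<k of i · max(k−i, g[k−i]); the inner max lets the remainder stay uncut if that's better.
g[2] = 1*max(1,0) = 1*1 = 1
g[3] = 1*max(2,1) = 1*2 = 2
g[4] = 2*max(2,1) = 2*2 = 4
g[5] = 2*max(3,2) = 2*3 = 6
g[6] = 3*max(3,2) = 3*3 = 9
g[7] = 2*max(5,6) = 2*6 = 12
g[8] = 2*max(6,9) = 2*9 = 18
g[9] = 3*max(6,9) = 3*9 = 27
One optimal split: 3 + 3 + 3; product 3*3*3 = 27.

27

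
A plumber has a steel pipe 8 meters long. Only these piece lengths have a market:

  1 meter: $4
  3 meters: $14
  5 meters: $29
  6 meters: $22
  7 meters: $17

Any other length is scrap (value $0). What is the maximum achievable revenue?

Build best[k] bottom-up: best[k] = max over allowed piece i of (p[i] + best[k−i]).
best[1] = 4
best[2] = 8  (first piece 1, then best[1]=4)
best[3] = max(4+8, 14+0) = 14
best[4] = max(4+14, 14+4) = 18
best[5] = max(4+18, 14+8, 29+0) = 29
best[6] = max(4+29, 14+14, 29+4, 22+0) = 33
best[7] = max(4+33, 14+18, 29+8, 22+4, 17+0) = 37
best[8] = max(4+37, 14+29, 29+14, 22+8, 17+4) = 43
One optimal cutting: 5 + 3 → $43.

43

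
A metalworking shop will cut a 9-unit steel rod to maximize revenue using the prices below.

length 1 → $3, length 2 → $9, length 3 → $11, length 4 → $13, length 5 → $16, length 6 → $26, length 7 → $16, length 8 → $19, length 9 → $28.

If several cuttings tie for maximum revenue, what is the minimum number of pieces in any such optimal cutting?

Consider every possible first cut. r[k] is the best of p[i]+r[k−i] over all sellable i≤k.
r[1] = 3
r[2] = max(3+3, 9+0) = 9
r[3] = max(3+9, 9+3, 11+0) = 12
r[4] = max(3+12, 9+9, 11+3, 13+0) = 18
r[5] = max(3+18, 9+12, 11+9, 13+3, 16+0) = 21
r[6] = max(3+21, 9+18, 11+12, 13+9, 16+3, 26+0) = 27
r[7] = max(3+27, 9+21, 11+18, …, 26+3, 16+0) = 30
r[8] = max(3+30, 9+27, 11+21, …, 16+3, 19+0) = 36
r[9] = max(3+36, 9+30, 11+27, …, 19+3, 28+0) = 39
Maximum revenue is $39.
Now minimize piece count subject to staying optimal: for each k, pieces[k] = 1 + min over i with p[i]+r[k−i]=r[k] of pieces[k−i].
pieces[6] = 3
pieces[7] = 4
pieces[8] = 4
pieces[9] = 5

5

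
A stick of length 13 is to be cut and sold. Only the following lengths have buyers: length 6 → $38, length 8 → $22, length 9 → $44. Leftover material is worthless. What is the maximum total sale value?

76

Build f[k] bottom-up: f[k] = max over allowed piece i of (p[i] + f[k−i]).
f[1] = 0
f[2] = 0
f[3] = 0
f[4] = 0
f[5] = 0
f[6] = 38
f[7] = 38
f[8] = 38
f[9] = 44
f[10] = 44
f[11] = 44
f[12] = 76  (first piece 6, then f[6]=38)
f[13] = 76
One optimal cutting: pieces 6 + 6 with 1 meter of scrap → $76.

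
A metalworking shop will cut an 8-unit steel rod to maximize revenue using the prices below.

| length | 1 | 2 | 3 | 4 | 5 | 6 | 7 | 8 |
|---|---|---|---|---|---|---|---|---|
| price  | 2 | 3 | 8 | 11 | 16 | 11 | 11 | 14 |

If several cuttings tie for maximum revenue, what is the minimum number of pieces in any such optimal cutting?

Build r[k] bottom-up: r[k] = max over allowed piece i of (p[i] + r[k−i]).
r[1] = 2
r[2] = max(2+2, 3+0) = 4
r[3] = max(2+4, 3+2, 8+0) = 8
r[4] = max(2+8, 3+4, 8+2, 11+0) = 11
r[5] = max(2+11, 3+8, 8+4, 11+2, 16+0) = 16
r[6] = max(2+16, 3+11, 8+8, 11+4, 16+2, 11+0) = 18
r[7] = max(2+18, 3+16, 8+11, …, 11+2, 11+0) = 20
r[8] = max(2+20, 3+18, 8+16, …, 11+2, 14+0) = 24
Maximum revenue is $24.
Now minimize piece count subject to staying optimal: for each k, pieces[k] = 1 + min over i with p[i]+r[k−i]=r[k] of pieces[k−i].
pieces[5] = 1
pieces[6] = 2
pieces[7] = 3
pieces[8] = 2

2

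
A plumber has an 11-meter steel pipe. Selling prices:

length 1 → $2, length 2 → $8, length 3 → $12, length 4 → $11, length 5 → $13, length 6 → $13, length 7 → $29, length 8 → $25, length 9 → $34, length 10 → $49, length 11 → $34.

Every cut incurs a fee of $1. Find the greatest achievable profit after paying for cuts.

50

Consider every possible first cut. r[k] is the best of p[i]+r[k−i] over all sellable i≤k, charging 1 whenever i<k.
r[1] = 2
r[2] = max(2+2-1, 8+0) = 8
r[3] = max(2+8-1, 8+2-1, 12+0) = 12
r[4] = max(2+12-1, 8+8-1, 12+2-1, 11+0) = 15
r[5] = max(2+15-1, 8+12-1, 12+8-1, 11+2-1, 13+0) = 19
r[6] = max(2+19-1, 8+15-1, 12+12-1, 11+8-1, 13+2-1, 13+0) = 23
r[7] = max(2+23-1, 8+19-1, 12+15-1, …, 13+2-1, 29+0) = 29
r[8] = max(2+29-1, 8+23-1, 12+19-1, …, 29+2-1, 25+0) = 30
r[9] = max(2+30-1, 8+29-1, 12+23-1, …, 25+2-1, 34+0) = 36
r[10] = max(2+36-1, 8+30-1, 12+29-1, …, 34+2-1, 49+0) = 49
r[11] = max(2+49-1, 8+36-1, 12+30-1, …, 49+2-1, 34+0) = 50
One optimal plan: pieces 10 + 1 (1 cut) → $51 − $1 = $50.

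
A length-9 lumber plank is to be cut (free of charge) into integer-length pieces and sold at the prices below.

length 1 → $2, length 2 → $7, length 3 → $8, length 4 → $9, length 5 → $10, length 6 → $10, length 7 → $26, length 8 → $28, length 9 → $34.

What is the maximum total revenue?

Consider every possible first cut. best[k] is the best of p[i]+best[k−i] over all sellable i≤k.
best[1] = 2
best[2] = max(2+2, 7+0) = 7
best[3] = max(2+7, 7+2, 8+0) = 9
best[4] = max(2+9, 7+7, 8+2, 9+0) = 14
best[5] = max(2+14, 7+9, 8+7, 9+2, 10+0) = 16
best[6] = max(2+16, 7+14, 8+9, 9+7, 10+2, 10+0) = 21
best[7] = max(2+21, 7+16, 8+14, …, 10+2, 26+0) = 26
best[8] = max(2+26, 7+21, 8+16, …, 26+2, 28+0) = 28
best[9] = max(2+28, 7+26, 8+21, …, 28+2, 34+0) = 34
Best is to sell the whole 9-foot piece uncut for $34.

34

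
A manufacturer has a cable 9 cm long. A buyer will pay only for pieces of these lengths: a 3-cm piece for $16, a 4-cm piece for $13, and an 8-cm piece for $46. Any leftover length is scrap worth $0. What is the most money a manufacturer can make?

48

Consider every possible first cut. best[k] is the best of p[i]+best[k−i] over all sellable i≤k.
best[1] = 0
best[2] = 0
best[3] = 16
best[4] = 16
best[5] = 16
best[6] = 32  (first piece 3, then best[3]=16)
best[7] = 32
best[8] = 46
best[9] = 48  (first piece 3, then best[6]=32)
One optimal cutting: 3 + 3 + 3 → $48.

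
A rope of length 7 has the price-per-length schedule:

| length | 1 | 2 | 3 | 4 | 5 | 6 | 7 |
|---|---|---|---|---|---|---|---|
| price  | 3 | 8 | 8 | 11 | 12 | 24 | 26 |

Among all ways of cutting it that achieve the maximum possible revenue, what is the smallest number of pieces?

Consider every possible first cut. r[k] is the best of p[i]+r[k−i] over all sellable i≤k.
r[1] = 3
r[2] = 8
r[3] = 11  (first piece 1, then r[2]=8)
r[4] = 16  (first piece 2, then r[2]=8)
r[5] = 19  (first piece 1, then r[4]=16)
r[6] = 24  (first piece 2, then r[4]=16)
r[7] = 27  (first piece 1, then r[6]=24)
Maximum revenue is €27.
Now minimize piece count subject to staying optimal: for each k, pieces[k] = 1 + min over i with p[i]+r[k−i]=r[k] of pieces[k−i].
pieces[4] = 2
pieces[5] = 3
pieces[6] = 1
pieces[7] = 2

2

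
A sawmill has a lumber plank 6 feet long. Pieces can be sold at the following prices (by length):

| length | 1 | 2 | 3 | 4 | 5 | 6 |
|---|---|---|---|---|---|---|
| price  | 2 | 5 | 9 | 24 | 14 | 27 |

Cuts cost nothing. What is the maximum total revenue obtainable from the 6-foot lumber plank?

29

Let v[k] be the best obtainable value from length k. For each k, try every first piece i and keep the best of price[i] + v[k−i].
v[1] = 2
v[2] = 5
v[3] = 9
v[4] = 24
v[5] = 26  (first piece 1, then v[4]=24)
v[6] = 29  (first piece 2, then v[4]=24)
One optimal cutting: 4 + 2 → $24 + $5 = $29.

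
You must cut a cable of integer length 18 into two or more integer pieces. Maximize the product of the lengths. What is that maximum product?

Define prod[k] = max over 1≤i<k of i · max(k−i, prod[k−i]); the inner max lets the remainder stay uncut if that's better.
prod[2] = 1×max(1,0) = 1×1 = 1
prod[3] = 1×max(2,1) = 1×2 = 2
prod[4] = 2×max(2,1) = 2×2 = 4
prod[5] = 2×max(3,2) = 2×3 = 6
prod[6] = 3×max(3,2) = 3×3 = 9
prod[7] = 2×max(5,6) = 2×6 = 12
prod[8] = 2×max(6,9) = 2×9 = 18
prod[9] = 3×max(6,9) = 3×9 = 27
prod[10] = 2×max(8,18) = 2×18 = 36
prod[11] = 2×max(9,27) = 2×27 = 54
prod[12] = 3×max(9,27) = 3×27 = 81
prod[13] = 2×max(11,54) = 2×54 = 108
prod[14] = 2×max(12,81) = 2×81 = 162
prod[15] = 3×max(12,81) = 3×81 = 243
prod[16] = 2×max(14,162) = 2×162 = 324
prod[17] = 2×max(15,243) = 2×243 = 486
prod[18] = 3×max(15,243) = 3×243 = 729
One optimal split: 3 + 3 + 3 + 3 + 3 + 3; product 3×3×3×3×3×3 = 729.

729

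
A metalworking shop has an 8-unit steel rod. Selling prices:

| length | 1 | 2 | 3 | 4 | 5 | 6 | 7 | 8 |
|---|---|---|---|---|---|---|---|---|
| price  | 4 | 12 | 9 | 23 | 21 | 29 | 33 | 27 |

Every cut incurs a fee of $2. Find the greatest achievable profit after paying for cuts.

Let v[k] be the best obtainable value from length k. For each k, try every first piece i and keep the best of price[i] + v[k−i] minus the 2 cut fee when i<k.
v[1] = 4
v[2] = max(4+4-2, 12+0) = 12
v[3] = max(4+12-2, 12+4-2, 9+0) = 14
v[4] = max(4+14-2, 12+12-2, 9+4-2, 23+0) = 23
v[5] = max(4+23-2, 12+14-2, 9+12-2, 23+4-2, 21+0) = 25
v[6] = max(4+25-2, 12+23-2, 9+14-2, 23+12-2, 21+4-2, 29+0) = 33
v[7] = max(4+33-2, 12+25-2, 9+23-2, …, 29+4-2, 33+0) = 35
v[8] = max(4+35-2, 12+33-2, 9+25-2, …, 33+4-2, 27+0) = 44
One optimal plan: pieces 4 + 4 (1 cut) → $46 − $2 = $44.

44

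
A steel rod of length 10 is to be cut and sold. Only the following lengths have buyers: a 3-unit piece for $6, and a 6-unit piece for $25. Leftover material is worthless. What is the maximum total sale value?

31

Let f[k] be the best obtainable value from length k. For each k, try every first piece i and keep the best of price[i] + f[k−i].
f[1] = 0
f[2] = 0
f[3] = 6
f[4] = 6
f[5] = 6
f[6] = 25
f[7] = 25
f[8] = 25
f[9] = 31  (first piece 3, then f[6]=25)
f[10] = 31
One optimal cutting: pieces 6 + 3 with 1 unit of scrap → $31.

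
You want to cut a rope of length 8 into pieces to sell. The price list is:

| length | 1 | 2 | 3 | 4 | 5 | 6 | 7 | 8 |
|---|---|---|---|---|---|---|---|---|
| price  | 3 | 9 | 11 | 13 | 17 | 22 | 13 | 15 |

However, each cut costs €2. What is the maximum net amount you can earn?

Consider every possible first cut. v[k] is the best of p[i]+v[k−i] over all sellable i≤k, charging 2 whenever i<k.
v[1] = 3
v[2] = max(3+3-2, 9+0) = 9
v[3] = max(3+9-2, 9+3-2, 11+0) = 11
v[4] = max(3+11-2, 9+9-2, 11+3-2, 13+0) = 16
v[5] = max(3+16-2, 9+11-2, 11+9-2, 13+3-2, 17+0) = 18
v[6] = max(3+18-2, 9+16-2, 11+11-2, 13+9-2, 17+3-2, 22+0) = 23
v[7] = max(3+23-2, 9+18-2, 11+16-2, …, 22+3-2, 13+0) = 25
v[8] = max(3+25-2, 9+23-2, 11+18-2, …, 13+3-2, 15+0) = 30
One optimal plan: pieces 2 + 2 + 2 + 2 (3 cuts) → €36 − €6 = €30.

30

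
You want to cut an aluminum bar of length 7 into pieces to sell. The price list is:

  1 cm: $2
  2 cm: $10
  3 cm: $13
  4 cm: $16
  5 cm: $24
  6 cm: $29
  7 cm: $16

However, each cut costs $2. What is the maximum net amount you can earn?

32

Consider every possible first cut. net[k] is the best of p[i]+net[k−i] over all sellable i≤k, charging 2 whenever i<k.
net[1] = 2
net[2] = 10
net[3] = 13
net[4] = 18  (first piece 2, then net[2]=10)
net[5] = 24
net[6] = 29
net[7] = 32  (first piece 2, then net[5]=24)
One optimal plan: pieces 5 + 2 (1 cut) → $34 − $2 = $32.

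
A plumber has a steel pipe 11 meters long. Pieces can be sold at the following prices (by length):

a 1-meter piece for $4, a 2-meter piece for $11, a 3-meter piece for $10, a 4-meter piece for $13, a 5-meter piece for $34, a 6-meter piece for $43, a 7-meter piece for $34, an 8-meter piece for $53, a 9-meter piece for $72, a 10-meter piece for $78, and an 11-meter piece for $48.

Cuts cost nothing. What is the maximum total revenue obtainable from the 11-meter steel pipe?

83

Let r[k] be the best obtainable value from length k. For each k, try every first piece i and keep the best of price[i] + r[k−i].
r[1] = 4
r[2] = 11
r[3] = 15  (first piece 1, then r[2]=11)
r[4] = 22  (first piece 2, then r[2]=11)
r[5] = 34
r[6] = 43
r[7] = 47  (first piece 1, then r[6]=43)
r[8] = 54  (first piece 2, then r[6]=43)
r[9] = 72
r[10] = 78
r[11] = 83  (first piece 2, then r[9]=72)
One optimal cutting: 9 + 2 → $72 + $11 = $83.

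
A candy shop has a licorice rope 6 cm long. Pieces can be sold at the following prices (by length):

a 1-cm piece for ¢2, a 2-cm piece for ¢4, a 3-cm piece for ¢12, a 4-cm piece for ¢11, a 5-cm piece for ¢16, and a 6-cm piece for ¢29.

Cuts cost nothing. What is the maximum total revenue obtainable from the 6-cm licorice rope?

29

Let r[k] be the best obtainable value from length k. For each k, try every first piece i and keep the best of price[i] + r[k−i].
r[1] = 2
r[2] = max(2+2, 4+0) = 4
r[3] = max(2+4, 4+2, 12+0) = 12
r[4] = max(2+12, 4+4, 12+2, 11+0) = 14
r[5] = max(2+14, 4+12, 12+4, 11+2, 16+0) = 16
r[6] = max(2+16, 4+14, 12+12, 11+4, 16+2, 29+0) = 29
Best is to sell the whole 6-cm piece uncut for ¢29.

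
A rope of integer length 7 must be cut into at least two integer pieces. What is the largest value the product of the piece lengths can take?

12

Let P[k] be the best product for length k (with at least one cut). For each first piece i, the rest contributes max(k−i, P[k−i]).
P[2] = 1×max(1,0) = 1×1 = 1
P[3] = max(1×2, 2×1) = 2
P[4] = max(1×3, 2×2, 3×1) = 4
P[5] = max(1×4, 2×3, 3×2, 4×1) = 6
P[6] = max(1×6, 2×4, 3×3, 4×2, 5×1) = 9
P[7] = max(1×9, 2×6, 3×4, 4×3, 5×2, 6×1) = 12
One optimal split: 3 + 2 + 2; product 3×2×2 = 12.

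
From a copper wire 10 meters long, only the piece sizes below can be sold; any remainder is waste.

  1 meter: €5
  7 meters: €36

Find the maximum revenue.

51

Consider every possible first cut. f[k] is the best of p[i]+f[k−i] over all sellable i≤k.
f[1] = 5
f[2] = 10  (first piece 1, then f[1]=5)
f[3] = 15  (first piece 1, then f[2]=10)
f[4] = 20  (first piece 1, then f[3]=15)
f[5] = 25  (first piece 1, then f[4]=20)
f[6] = 30  (first piece 1, then f[5]=25)
f[7] = 36
f[8] = 41  (first piece 1, then f[7]=36)
f[9] = 46  (first piece 1, then f[8]=41)
f[10] = 51  (first piece 1, then f[9]=46)
One optimal cutting: 7 + 1 + 1 + 1 → €51.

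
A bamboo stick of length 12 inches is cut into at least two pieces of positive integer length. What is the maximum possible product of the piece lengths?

Let g[k] be the best product for length k (with at least one cut). For each first piece i, the rest contributes max(k−i, g[k−i]).
g[2] = 1·max(1,0) = 1·1 = 1
g[3] = 1·max(2,1) = 1·2 = 2
g[4] = 2·max(2,1) = 2·2 = 4
g[5] = 2·max(3,2) = 2·3 = 6
g[6] = 3·max(3,2) = 3·3 = 9
g[7] = 2·max(5,6) = 2·6 = 12
g[8] = 2·max(6,9) = 2·9 = 18
g[9] = 3·max(6,9) = 3·9 = 27
g[10] = 2·max(8,18) = 2·18 = 36
g[11] = 2·max(9,27) = 2·27 = 54
g[12] = 3·max(9,27) = 3·27 = 81
One optimal split: 3 + 3 + 3 + 3; product 3·3·3·3 = 81.

81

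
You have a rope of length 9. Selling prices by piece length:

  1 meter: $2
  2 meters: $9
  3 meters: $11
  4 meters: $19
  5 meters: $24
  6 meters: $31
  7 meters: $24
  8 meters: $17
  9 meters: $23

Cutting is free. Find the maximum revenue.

Consider every possible first cut. R[k] is the best of p[i]+R[k−i] over all sellable i≤k.
R[1] = 2
R[2] = 9
R[3] = 11  (first piece 1, then R[2]=9)
R[4] = 19
R[5] = 24
R[6] = 31
R[7] = 33  (first piece 1, then R[6]=31)
R[8] = 40  (first piece 2, then R[6]=31)
R[9] = 43  (first piece 4, then R[5]=24)
One optimal cutting: 5 + 4 → $24 + $19 = $43.

43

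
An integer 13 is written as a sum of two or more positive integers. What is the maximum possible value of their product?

Let P[k] be the best product for length k (with at least one cut). For each first piece i, the rest contributes max(k−i, P[k−i]).
P[2] = 1×max(1,0) = 1×1 = 1
P[3] = max(1×2, 2×1) = 2
P[4] = max(1×3, 2×2, 3×1) = 4
P[5] = max(1×4, 2×3, 3×2, 4×1) = 6
P[6] = max(1×6, 2×4, 3×3, 4×2, 5×1) = 9
P[7] = max(1×9, 2×6, 3×4, 4×3, 5×2, 6×1) = 12
P[8] = max(1×12, 2×9, 3×6, …, 6×2, 7×1) = 18
P[9] = max(1×18, 2×12, 3×9, …, 7×2, 8×1) = 27
P[10] = max(1×27, 2×18, 3×12, …, 8×2, 9×1) = 36
P[11] = max(1×36, 2×27, 3×18, …, 9×2, 10×1) = 54
P[12] = max(1×54, 2×36, 3×27, …, 10×2, 11×1) = 81
P[13] = max(1×81, 2×54, 3×36, …, 11×2, 12×1) = 108
One optimal split: 3 + 3 + 3 + 2 + 2; product 3×3×3×2×2 = 108.

108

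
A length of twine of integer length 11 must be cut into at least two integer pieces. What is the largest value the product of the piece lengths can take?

54

Let g[k] be the best product for length k (with at least one cut). For each first piece i, the rest contributes max(k−i, g[k−i]).
Small cases: g[2]=1, g[3]=2.
g[4] = 2·max(2,1) = 2·2 = 4
g[5] = 2·max(3,2) = 2·3 = 6
g[6] = 3·max(3,2) = 3·3 = 9
g[7] = 2·max(5,6) = 2·6 = 12
g[8] = 2·max(6,9) = 2·9 = 18
g[9] = 3·max(6,9) = 3·9 = 27
g[10] = 2·max(8,18) = 2·18 = 36
g[11] = 2·max(9,27) = 2·27 = 54
One optimal split: 3 + 3 + 3 + 2; product 3·3·3·2 = 54.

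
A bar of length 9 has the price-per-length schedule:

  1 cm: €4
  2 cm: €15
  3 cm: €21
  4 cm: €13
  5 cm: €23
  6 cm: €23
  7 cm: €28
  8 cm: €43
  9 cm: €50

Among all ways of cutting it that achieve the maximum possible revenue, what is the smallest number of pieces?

Consider every possible first cut. r[k] is the best of p[i]+r[k−i] over all sellable i≤k.
r[1] = 4
r[2] = 15
r[3] = 21
r[4] = 30  (first piece 2, then r[2]=15)
r[5] = 36  (first piece 2, then r[3]=21)
r[6] = 45  (first piece 2, then r[4]=30)
r[7] = 51  (first piece 2, then r[5]=36)
r[8] = 60  (first piece 2, then r[6]=45)
r[9] = 66  (first piece 2, then r[7]=51)
Maximum revenue is €66.
Now minimize piece count subject to staying optimal: for each k, pieces[k] = 1 + min over i with p[i]+r[k−i]=r[k] of pieces[k−i].
pieces[6] = 3
pieces[7] = 3
pieces[8] = 4
pieces[9] = 4

4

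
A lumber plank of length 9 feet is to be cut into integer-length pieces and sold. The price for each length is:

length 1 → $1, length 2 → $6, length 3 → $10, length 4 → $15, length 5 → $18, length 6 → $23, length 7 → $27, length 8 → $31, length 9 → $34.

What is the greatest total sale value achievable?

Let v[k] be the best obtainable value from length k. For each k, try every first piece i and keep the best of price[i] + v[k−i].
v[1] = 1
v[2] = 6
v[3] = 10
v[4] = 15
v[5] = 18
v[6] = 23
v[7] = 27
v[8] = 31
v[9] = 34
Best is to sell the whole 9-foot piece uncut for $34.

34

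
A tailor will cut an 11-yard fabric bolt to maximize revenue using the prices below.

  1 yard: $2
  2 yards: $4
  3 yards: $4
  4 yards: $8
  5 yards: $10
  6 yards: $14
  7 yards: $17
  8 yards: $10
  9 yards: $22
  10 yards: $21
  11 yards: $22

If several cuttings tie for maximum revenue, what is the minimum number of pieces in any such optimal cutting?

Consider every possible first cut. r[k] is the best of p[i]+r[k−i] over all sellable i≤k.
r[1] = 2
r[2] = max(2+2, 4+0) = 4
r[3] = max(2+4, 4+2, 4+0) = 6
r[4] = max(2+6, 4+4, 4+2, 8+0) = 8
r[5] = max(2+8, 4+6, 4+4, 8+2, 10+0) = 10
r[6] = max(2+10, 4+8, 4+6, 8+4, 10+2, 14+0) = 14
r[7] = max(2+14, 4+10, 4+8, …, 14+2, 17+0) = 17
r[8] = max(2+17, 4+14, 4+10, …, 17+2, 10+0) = 19
r[9] = max(2+19, 4+17, 4+14, …, 10+2, 22+0) = 22
r[10] = max(2+22, 4+19, 4+17, …, 22+2, 21+0) = 24
r[11] = max(2+24, 4+22, 4+19, …, 21+2, 22+0) = 26
Maximum revenue is $26.
Now minimize piece count subject to staying optimal: for each k, pieces[k] = 1 + min over i with p[i]+r[k−i]=r[k] of pieces[k−i].
pieces[8] = 2
pieces[9] = 1
pieces[10] = 2
pieces[11] = 2

2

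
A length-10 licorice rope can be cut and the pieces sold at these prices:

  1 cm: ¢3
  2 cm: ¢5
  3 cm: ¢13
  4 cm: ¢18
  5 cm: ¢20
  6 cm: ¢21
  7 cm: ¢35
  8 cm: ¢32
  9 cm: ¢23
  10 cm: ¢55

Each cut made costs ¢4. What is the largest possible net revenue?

55

Let r[k] be the best obtainable value from length k. For each k, try every first piece i and keep the best of price[i] + r[k−i] minus the 4 cut fee when i<k.
r[1] = 3
r[2] = max(3+3-4, 5+0) = 5
r[3] = max(3+5-4, 5+3-4, 13+0) = 13
r[4] = max(3+13-4, 5+5-4, 13+3-4, 18+0) = 18
r[5] = max(3+18-4, 5+13-4, 13+5-4, 18+3-4, 20+0) = 20
r[6] = max(3+20-4, 5+18-4, 13+13-4, 18+5-4, 20+3-4, 21+0) = 22
r[7] = max(3+22-4, 5+20-4, 13+18-4, …, 21+3-4, 35+0) = 35
r[8] = max(3+35-4, 5+22-4, 13+20-4, …, 35+3-4, 32+0) = 34
r[9] = max(3+34-4, 5+35-4, 13+22-4, …, 32+3-4, 23+0) = 36
r[10] = max(3+36-4, 5+34-4, 13+35-4, …, 23+3-4, 55+0) = 55
Best is to make no cuts and sell whole for ¢55.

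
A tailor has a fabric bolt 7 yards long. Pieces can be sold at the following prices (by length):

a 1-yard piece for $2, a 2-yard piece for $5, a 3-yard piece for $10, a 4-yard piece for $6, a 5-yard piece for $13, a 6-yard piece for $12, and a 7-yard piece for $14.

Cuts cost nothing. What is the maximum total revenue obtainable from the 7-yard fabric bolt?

22

Let r[k] be the best obtainable value from length k. For each k, try every first piece i and keep the best of price[i] + r[k−i].
r[1] = 2
r[2] = max(2+2, 5+0) = 5
r[3] = max(2+5, 5+2, 10+0) = 10
r[4] = max(2+10, 5+5, 10+2, 6+0) = 12
r[5] = max(2+12, 5+10, 10+5, 6+2, 13+0) = 15
r[6] = max(2+15, 5+12, 10+10, 6+5, 13+2, 12+0) = 20
r[7] = max(2+20, 5+15, 10+12, …, 12+2, 14+0) = 22
One optimal cutting: 3 + 3 + 1 → $10 + $10 + $2 = $22.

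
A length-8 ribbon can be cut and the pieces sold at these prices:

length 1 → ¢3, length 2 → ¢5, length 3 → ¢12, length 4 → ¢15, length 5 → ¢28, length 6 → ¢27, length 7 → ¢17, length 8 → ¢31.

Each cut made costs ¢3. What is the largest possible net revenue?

37

Let r[k] be the best obtainable value from length k. For each k, try every first piece i and keep the best of price[i] + r[k−i] minus the 3 cut fee when i<k.
r[1] = 3
r[2] = 5
r[3] = 12
r[4] = 15
r[5] = 28
r[6] = 28  (first piece 1, then r[5]=28)
r[7] = 30  (first piece 2, then r[5]=28)
r[8] = 37  (first piece 3, then r[5]=28)
One optimal plan: pieces 5 + 3 (1 cut) → ¢40 − ¢3 = ¢37.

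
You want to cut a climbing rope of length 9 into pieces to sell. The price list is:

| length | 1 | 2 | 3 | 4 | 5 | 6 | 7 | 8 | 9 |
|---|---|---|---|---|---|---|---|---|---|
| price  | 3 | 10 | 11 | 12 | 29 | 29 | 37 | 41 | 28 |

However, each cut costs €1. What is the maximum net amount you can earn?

47

Let v[k] be the best obtainable value from length k. For each k, try every first piece i and keep the best of price[i] + v[k−i] minus the 1 cut fee when i<k.
v[1] = 3
v[2] = max(3+3-1, 10+0) = 10
v[3] = max(3+10-1, 10+3-1, 11+0) = 12
v[4] = max(3+12-1, 10+10-1, 11+3-1, 12+0) = 19
v[5] = max(3+19-1, 10+12-1, 11+10-1, 12+3-1, 29+0) = 29
v[6] = max(3+29-1, 10+19-1, 11+12-1, 12+10-1, 29+3-1, 29+0) = 31
v[7] = max(3+31-1, 10+29-1, 11+19-1, …, 29+3-1, 37+0) = 38
v[8] = max(3+38-1, 10+31-1, 11+29-1, …, 37+3-1, 41+0) = 41
v[9] = max(3+41-1, 10+38-1, 11+31-1, …, 41+3-1, 28+0) = 47
One optimal plan: pieces 5 + 2 + 2 (2 cuts) → €49 − €2 = €47.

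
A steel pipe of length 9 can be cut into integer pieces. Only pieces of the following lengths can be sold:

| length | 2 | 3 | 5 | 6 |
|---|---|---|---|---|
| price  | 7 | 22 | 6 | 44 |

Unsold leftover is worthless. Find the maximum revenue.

Build r[k] bottom-up: r[k] = max over allowed piece i of (p[i] + r[k−i]).
r[1] = 0
r[2] = 7
r[3] = max(7+0, 22+0) = 22
r[4] = max(7+7, 22+0) = 22
r[5] = max(7+22, 22+7, 6+0) = 29
r[6] = max(7+22, 22+22, 6+0, 44+0) = 44
r[7] = max(7+29, 22+22, 6+7, 44+0) = 44
r[8] = max(7+44, 22+29, 6+22, 44+7) = 51
r[9] = max(7+44, 22+44, 6+22, 44+22) = 66
One optimal cutting: 3 + 3 + 3 → $66.

66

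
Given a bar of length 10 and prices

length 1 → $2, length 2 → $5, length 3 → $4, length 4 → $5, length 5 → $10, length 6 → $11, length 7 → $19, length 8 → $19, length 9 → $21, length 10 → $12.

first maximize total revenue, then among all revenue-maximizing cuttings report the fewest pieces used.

Let r[k] be the best obtainable value from length k. For each k, try every first piece i and keep the best of price[i] + r[k−i].
r[1] = 2
r[2] = 5
r[3] = 7  (first piece 1, then r[2]=5)
r[4] = 10  (first piece 2, then r[2]=5)
r[5] = 12  (first piece 1, then r[4]=10)
r[6] = 15  (first piece 2, then r[4]=10)
r[7] = 19
r[8] = 21  (first piece 1, then r[7]=19)
r[9] = 24  (first piece 2, then r[7]=19)
r[10] = 26  (first piece 1, then r[9]=24)
Maximum revenue is $26.
Now minimize piece count subject to staying optimal: for each k, pieces[k] = 1 + min over i with p[i]+r[k−i]=r[k] of pieces[k−i].
pieces[7] = 1
pieces[8] = 2
pieces[9] = 2
pieces[10] = 3

3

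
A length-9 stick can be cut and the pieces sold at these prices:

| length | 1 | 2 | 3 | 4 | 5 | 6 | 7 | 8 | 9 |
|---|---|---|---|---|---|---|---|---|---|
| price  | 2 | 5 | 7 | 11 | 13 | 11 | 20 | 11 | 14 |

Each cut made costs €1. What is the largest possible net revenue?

Let r[k] be the best obtainable value from length k. For each k, try every first piece i and keep the best of price[i] + r[k−i] minus the 1 cut fee when i<k.
r[1] = 2
r[2] = max(2+2-1, 5+0) = 5
r[3] = max(2+5-1, 5+2-1, 7+0) = 7
r[4] = max(2+7-1, 5+5-1, 7+2-1, 11+0) = 11
r[5] = max(2+11-1, 5+7-1, 7+5-1, 11+2-1, 13+0) = 13
r[6] = max(2+13-1, 5+11-1, 7+7-1, 11+5-1, 13+2-1, 11+0) = 15
r[7] = max(2+15-1, 5+13-1, 7+11-1, …, 11+2-1, 20+0) = 20
r[8] = max(2+20-1, 5+15-1, 7+13-1, …, 20+2-1, 11+0) = 21
r[9] = max(2+21-1, 5+20-1, 7+15-1, …, 11+2-1, 14+0) = 24
One optimal plan: pieces 7 + 2 (1 cut) → €25 − €1 = €24.

24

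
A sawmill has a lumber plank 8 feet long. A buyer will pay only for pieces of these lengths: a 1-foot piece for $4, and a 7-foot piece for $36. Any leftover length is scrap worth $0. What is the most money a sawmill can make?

Let best[k] be the best obtainable value from length k. For each k, try every first piece i and keep the best of price[i] + best[k−i].
best[1] = 4
best[2] = 8  (first piece 1, then best[1]=4)
best[3] = 12  (first piece 1, then best[2]=8)
best[4] = 16  (first piece 1, then best[3]=12)
best[5] = 20  (first piece 1, then best[4]=16)
best[6] = 24  (first piece 1, then best[5]=20)
best[7] = 36
best[8] = 40  (first piece 1, then best[7]=36)
One optimal cutting: 7 + 1 → $40.

40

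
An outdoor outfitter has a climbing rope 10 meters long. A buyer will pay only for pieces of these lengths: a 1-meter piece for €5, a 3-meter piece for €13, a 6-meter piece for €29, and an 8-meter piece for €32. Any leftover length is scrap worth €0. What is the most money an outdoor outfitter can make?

Build f[k] bottom-up: f[k] = max over allowed piece i of (p[i] + f[k−i]).
f[1] = 5
f[2] = 10  (first piece 1, then f[1]=5)
f[3] = 15  (first piece 1, then f[2]=10)
f[4] = 20  (first piece 1, then f[3]=15)
f[5] = 25  (first piece 1, then f[4]=20)
f[6] = 30  (first piece 1, then f[5]=25)
f[7] = 35  (first piece 1, then f[6]=30)
f[8] = 40  (first piece 1, then f[7]=35)
f[9] = 45  (first piece 1, then f[8]=40)
f[10] = 50  (first piece 1, then f[9]=45)
One optimal cutting: 1 + 1 + 1 + 1 + 1 + 1 + 1 + 1 + 1 + 1 → €50.

50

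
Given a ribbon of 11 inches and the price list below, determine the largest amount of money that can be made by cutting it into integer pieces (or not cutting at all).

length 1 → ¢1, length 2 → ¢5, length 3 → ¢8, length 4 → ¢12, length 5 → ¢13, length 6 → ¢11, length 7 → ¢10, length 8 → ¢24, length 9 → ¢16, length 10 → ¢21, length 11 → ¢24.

32

Consider every possible first cut. R[k] is the best of p[i]+R[k−i] over all sellable i≤k.
R[1] = 1
R[2] = max(1+1, 5+0) = 5
R[3] = max(1+5, 5+1, 8+0) = 8
R[4] = max(1+8, 5+5, 8+1, 12+0) = 12
R[5] = max(1+12, 5+8, 8+5, 12+1, 13+0) = 13
R[6] = max(1+13, 5+12, 8+8, 12+5, 13+1, 11+0) = 17
R[7] = max(1+17, 5+13, 8+12, …, 11+1, 10+0) = 20
R[8] = max(1+20, 5+17, 8+13, …, 10+1, 24+0) = 24
R[9] = max(1+24, 5+20, 8+17, …, 24+1, 16+0) = 25
R[10] = max(1+25, 5+24, 8+20, …, 16+1, 21+0) = 29
R[11] = max(1+29, 5+25, 8+24, …, 21+1, 24+0) = 32
One optimal cutting: 4 + 4 + 3 → ¢12 + ¢12 + ¢8 = ¢32.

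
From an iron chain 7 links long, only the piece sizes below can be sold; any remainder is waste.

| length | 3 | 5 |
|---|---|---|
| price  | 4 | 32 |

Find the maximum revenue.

Build f[k] bottom-up: f[k] = max over allowed piece i of (p[i] + f[k−i]).
f[1] = 0
f[2] = 0
f[3] = 4
f[4] = 4
f[5] = max(4+0, 32+0) = 32
f[6] = max(4+4, 32+0) = 32
f[7] = max(4+4, 32+0) = 32
One optimal cutting: pieces 5 with 2 links of scrap → $32.

32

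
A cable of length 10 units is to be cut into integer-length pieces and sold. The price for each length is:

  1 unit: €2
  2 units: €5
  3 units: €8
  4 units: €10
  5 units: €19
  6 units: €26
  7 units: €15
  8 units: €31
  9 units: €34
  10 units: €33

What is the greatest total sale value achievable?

38

Consider every possible first cut. v[k] is the best of p[i]+v[k−i] over all sellable i≤k.
v[1] = 2
v[2] = max(2+2, 5+0) = 5
v[3] = max(2+5, 5+2, 8+0) = 8
v[4] = max(2+8, 5+5, 8+2, 10+0) = 10
v[5] = max(2+10, 5+8, 8+5, 10+2, 19+0) = 19
v[6] = max(2+19, 5+10, 8+8, 10+5, 19+2, 26+0) = 26
v[7] = max(2+26, 5+19, 8+10, …, 26+2, 15+0) = 28
v[8] = max(2+28, 5+26, 8+19, …, 15+2, 31+0) = 31
v[9] = max(2+31, 5+28, 8+26, …, 31+2, 34+0) = 34
v[10] = max(2+34, 5+31, 8+28, …, 34+2, 33+0) = 38
One optimal cutting: 5 + 5 → €19 + €19 = €38.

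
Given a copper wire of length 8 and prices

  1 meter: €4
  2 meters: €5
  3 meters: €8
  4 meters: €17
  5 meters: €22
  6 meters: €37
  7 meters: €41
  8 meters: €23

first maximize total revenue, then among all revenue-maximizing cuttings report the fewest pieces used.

2

Let r[k] be the best obtainable value from length k. For each k, try every first piece i and keep the best of price[i] + r[k−i].
r[1] = 4
r[2] = max(4+4, 5+0) = 8
r[3] = max(4+8, 5+4, 8+0) = 12
r[4] = max(4+12, 5+8, 8+4, 17+0) = 17
r[5] = max(4+17, 5+12, 8+8, 17+4, 22+0) = 22
r[6] = max(4+22, 5+17, 8+12, 17+8, 22+4, 37+0) = 37
r[7] = max(4+37, 5+22, 8+17, …, 37+4, 41+0) = 41
r[8] = max(4+41, 5+37, 8+22, …, 41+4, 23+0) = 45
Maximum revenue is €45.
Now minimize piece count subject to staying optimal: for each k, pieces[k] = 1 + min over i with p[i]+r[k−i]=r[k] of pieces[k−i].
pieces[5] = 1
pieces[6] = 1
pieces[7] = 1
pieces[8] = 2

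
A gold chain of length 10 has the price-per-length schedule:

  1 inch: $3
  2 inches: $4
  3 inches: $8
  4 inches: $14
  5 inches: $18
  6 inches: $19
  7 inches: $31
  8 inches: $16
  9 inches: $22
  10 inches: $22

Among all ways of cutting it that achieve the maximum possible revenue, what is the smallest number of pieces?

4

Consider every possible first cut. r[k] is the best of p[i]+r[k−i] over all sellable i≤k.
r[1] = 3
r[2] = max(3+3, 4+0) = 6
r[3] = max(3+6, 4+3, 8+0) = 9
r[4] = max(3+9, 4+6, 8+3, 14+0) = 14
r[5] = max(3+14, 4+9, 8+6, 14+3, 18+0) = 18
r[6] = max(3+18, 4+14, 8+9, 14+6, 18+3, 19+0) = 21
r[7] = max(3+21, 4+18, 8+14, …, 19+3, 31+0) = 31
r[8] = max(3+31, 4+21, 8+18, …, 31+3, 16+0) = 34
r[9] = max(3+34, 4+31, 8+21, …, 16+3, 22+0) = 37
r[10] = max(3+37, 4+34, 8+31, …, 22+3, 22+0) = 40
Maximum revenue is $40.
Now minimize piece count subject to staying optimal: for each k, pieces[k] = 1 + min over i with p[i]+r[k−i]=r[k] of pieces[k−i].
pieces[7] = 1
pieces[8] = 2
pieces[9] = 3
pieces[10] = 4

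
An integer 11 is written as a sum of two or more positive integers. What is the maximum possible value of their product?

Fill m[k] for k=2..11: at each k try every first piece i and multiply by the better of (k−i) uncut or m[k−i].
m[2] = 1×max(1,0) = 1×1 = 1
m[3] = 1×max(2,1) = 1×2 = 2
m[4] = 2×max(2,1) = 2×2 = 4
m[5] = 2×max(3,2) = 2×3 = 6
m[6] = 3×max(3,2) = 3×3 = 9
m[7] = 2×max(5,6) = 2×6 = 12
m[8] = 2×max(6,9) = 2×9 = 18
m[9] = 3×max(6,9) = 3×9 = 27
m[10] = 2×max(8,18) = 2×18 = 36
m[11] = 2×max(9,27) = 2×27 = 54
One optimal split: 3 + 3 + 3 + 2; product 3×3×3×2 = 54.

54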